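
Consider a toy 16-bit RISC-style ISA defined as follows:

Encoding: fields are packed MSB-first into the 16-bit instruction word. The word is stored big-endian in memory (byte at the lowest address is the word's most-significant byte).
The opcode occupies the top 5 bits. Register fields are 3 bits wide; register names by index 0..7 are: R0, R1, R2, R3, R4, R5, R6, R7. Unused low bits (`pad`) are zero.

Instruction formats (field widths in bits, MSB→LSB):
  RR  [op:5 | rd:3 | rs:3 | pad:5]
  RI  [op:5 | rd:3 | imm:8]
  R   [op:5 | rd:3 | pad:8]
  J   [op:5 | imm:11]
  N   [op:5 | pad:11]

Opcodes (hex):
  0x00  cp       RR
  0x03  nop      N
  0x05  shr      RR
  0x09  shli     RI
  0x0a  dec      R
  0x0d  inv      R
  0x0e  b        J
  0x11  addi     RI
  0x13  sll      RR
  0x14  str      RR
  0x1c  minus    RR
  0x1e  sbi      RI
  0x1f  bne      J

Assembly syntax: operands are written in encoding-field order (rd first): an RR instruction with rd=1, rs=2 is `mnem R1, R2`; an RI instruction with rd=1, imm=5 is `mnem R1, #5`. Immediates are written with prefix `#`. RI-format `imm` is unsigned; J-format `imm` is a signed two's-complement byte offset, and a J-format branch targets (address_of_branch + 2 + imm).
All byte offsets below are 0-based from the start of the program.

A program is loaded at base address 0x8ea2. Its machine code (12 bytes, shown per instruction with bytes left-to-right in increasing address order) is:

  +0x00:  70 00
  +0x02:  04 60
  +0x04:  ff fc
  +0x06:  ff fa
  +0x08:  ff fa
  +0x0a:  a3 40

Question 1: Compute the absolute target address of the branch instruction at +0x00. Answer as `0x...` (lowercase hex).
0x8ea4

+0x00: 70 00 ⇒ word 0x7000 (big)
  op=0x7000>>11=0xe ⇒ b (J)
  imm: (w>>0)&0x7ff=0x0 → #0
  target = base 0x8ea2 + off 0x00 + 2 + imm 0 = 0x8ea4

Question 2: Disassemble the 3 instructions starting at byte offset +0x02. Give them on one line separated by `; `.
off 0x02: read 04 60 as big → 0x0460
  top 5b → 0x0 → cp [RR]
  rd: (w>>8)&0x7=0x4 → R4
  rs: (w>>5)&0x7=0x3 → R3
off 0x04: read ff fc as big → 0xfffc
  top 5b → 0x1f → bne [J]
  imm: (w>>0)&0x7ff=0x7fc (s11→-4) → #-4
off 0x06: read ff fa as big → 0xfffa
  top 5b → 0x1f → bne [J]
  imm: (w>>0)&0x7ff=0x7fa (s11→-6) → #-6

cp R4, R3; bne #-4; bne #-6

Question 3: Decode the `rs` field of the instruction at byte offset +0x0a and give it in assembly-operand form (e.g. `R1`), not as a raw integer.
+0x0a: a3 40 ⇒ word 0xa340 (big)
  top 5b → 0x14 → str [RR]
  rd: (w>>8)&0x7=0x3 → R3
  rs: (w>>5)&0x7=0x2 → R2

R2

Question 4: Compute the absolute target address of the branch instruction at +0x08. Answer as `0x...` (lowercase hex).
+0x08: ff fa ⇒ word 0xfffa (big)
  opcode bits[15:11]=0x1f: bne/J
  [10:0] imm=2042 (s11→-6) = #-6
  target = base 0x8ea2 + off 0x08 + 2 + imm -6 = 0x8ea6

0x8ea6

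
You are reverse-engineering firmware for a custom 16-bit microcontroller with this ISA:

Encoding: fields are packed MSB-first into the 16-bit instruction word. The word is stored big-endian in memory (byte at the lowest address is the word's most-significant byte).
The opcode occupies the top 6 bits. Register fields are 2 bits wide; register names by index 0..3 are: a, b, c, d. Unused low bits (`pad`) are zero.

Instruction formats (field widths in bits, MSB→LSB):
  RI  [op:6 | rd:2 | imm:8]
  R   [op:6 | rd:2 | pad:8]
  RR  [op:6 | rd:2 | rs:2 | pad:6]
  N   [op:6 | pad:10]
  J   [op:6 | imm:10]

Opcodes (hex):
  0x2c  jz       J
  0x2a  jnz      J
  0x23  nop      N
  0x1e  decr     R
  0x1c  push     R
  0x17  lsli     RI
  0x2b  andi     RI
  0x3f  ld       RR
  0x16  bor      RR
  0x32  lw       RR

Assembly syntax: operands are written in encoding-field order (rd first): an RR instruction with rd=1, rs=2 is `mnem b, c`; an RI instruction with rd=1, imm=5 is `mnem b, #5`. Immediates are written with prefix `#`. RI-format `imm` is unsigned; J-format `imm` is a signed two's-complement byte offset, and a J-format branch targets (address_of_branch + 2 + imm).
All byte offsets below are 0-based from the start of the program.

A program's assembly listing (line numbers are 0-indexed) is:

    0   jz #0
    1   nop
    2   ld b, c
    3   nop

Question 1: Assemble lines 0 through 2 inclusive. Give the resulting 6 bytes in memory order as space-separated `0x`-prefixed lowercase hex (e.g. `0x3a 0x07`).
0. jz fields op=0x2c:6|imm=0:10 → word b000h → b0 00
1. nop fields op=0x23:6|pad=0:10 → word 8c00h → 8c 00
2. ld fields op=0x3f:6|rd=1:2|rs=2:2|pad=0:6 → word fd80h → fd 80

0xb0 0x00 0x8c 0x00 0xfd 0x80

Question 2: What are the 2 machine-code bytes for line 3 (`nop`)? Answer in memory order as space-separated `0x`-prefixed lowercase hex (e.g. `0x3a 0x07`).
0x8c 0x00

line 3 (nop): pack op=0x23:6|pad=0:10 = 0x8c00; big→ 8c 00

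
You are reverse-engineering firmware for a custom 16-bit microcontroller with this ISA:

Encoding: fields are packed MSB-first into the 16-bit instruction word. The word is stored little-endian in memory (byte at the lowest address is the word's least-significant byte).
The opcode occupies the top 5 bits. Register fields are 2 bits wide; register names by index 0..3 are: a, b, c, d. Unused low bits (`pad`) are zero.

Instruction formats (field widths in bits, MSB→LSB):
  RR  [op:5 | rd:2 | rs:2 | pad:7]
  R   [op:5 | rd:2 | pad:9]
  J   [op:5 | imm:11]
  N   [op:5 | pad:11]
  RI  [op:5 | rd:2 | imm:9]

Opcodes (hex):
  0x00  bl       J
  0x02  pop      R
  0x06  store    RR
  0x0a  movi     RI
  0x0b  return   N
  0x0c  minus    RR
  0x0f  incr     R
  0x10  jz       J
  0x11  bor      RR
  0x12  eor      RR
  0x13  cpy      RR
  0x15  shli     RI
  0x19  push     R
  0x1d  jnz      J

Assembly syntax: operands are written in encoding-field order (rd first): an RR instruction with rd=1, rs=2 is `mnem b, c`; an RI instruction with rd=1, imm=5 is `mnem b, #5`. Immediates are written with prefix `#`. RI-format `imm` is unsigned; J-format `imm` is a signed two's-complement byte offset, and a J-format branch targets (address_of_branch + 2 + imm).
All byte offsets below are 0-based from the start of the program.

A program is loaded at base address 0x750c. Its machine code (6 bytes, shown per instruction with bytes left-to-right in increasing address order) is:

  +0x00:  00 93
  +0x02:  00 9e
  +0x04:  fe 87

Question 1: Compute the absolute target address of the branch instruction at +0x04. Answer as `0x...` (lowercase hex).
0x7510

@+04  little-endian(fe 87) = 0x87fe
  op=0x87fe>>11=0x10 ⇒ jz (J)
  [10:0] imm=2046 (s11→-2) = #-2
  target = base 0x750c + off 0x04 + 2 + imm -2 = 0x7510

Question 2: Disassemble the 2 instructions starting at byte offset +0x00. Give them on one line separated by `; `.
eor b, c; cpy d, a

[00] 00 93 → 0x9300
  opcode bits[15:11]=0x12: eor/RR
  [10:9] rd=1 = b
  [8:7] rs=2 = c
[02] 00 9e → 0x9e00
  opcode bits[15:11]=0x13: cpy/RR
  [10:9] rd=3 = d
  [8:7] rs=0 = a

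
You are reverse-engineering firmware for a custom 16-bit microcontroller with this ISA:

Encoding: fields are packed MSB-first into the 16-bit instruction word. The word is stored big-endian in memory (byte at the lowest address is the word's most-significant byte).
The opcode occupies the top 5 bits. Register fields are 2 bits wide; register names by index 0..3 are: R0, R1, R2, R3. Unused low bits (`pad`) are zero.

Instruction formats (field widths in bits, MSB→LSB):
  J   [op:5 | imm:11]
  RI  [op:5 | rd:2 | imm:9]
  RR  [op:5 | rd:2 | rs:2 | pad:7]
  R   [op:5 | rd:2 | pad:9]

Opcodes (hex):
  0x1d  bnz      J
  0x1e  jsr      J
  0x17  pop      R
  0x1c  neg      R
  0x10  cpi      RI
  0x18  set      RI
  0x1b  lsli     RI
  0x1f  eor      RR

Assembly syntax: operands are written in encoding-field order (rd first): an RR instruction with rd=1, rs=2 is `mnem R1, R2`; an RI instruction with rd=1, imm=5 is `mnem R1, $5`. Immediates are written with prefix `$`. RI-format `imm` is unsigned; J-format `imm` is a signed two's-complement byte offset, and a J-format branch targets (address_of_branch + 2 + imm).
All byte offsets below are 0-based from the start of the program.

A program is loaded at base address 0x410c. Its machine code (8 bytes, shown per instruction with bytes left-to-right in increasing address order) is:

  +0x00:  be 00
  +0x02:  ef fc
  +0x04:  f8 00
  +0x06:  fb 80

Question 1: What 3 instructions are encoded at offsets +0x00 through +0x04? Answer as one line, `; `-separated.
pop R3; bnz $-4; eor R0, R0

off 0x00: read be 00 as big → 0xbe00
  opcode bits[15:11]=0x17: pop/R
  rd@[10:9]=0x3 ⇒ R3
off 0x02: read ef fc as big → 0xeffc
  opcode bits[15:11]=0x1d: bnz/J
  imm@[10:0]=0x7fc (s11→-4) ⇒ $-4
off 0x04: read f8 00 as big → 0xf800
  opcode bits[15:11]=0x1f: eor/RR
  rd@[10:9]=0x0 ⇒ R0
  rs@[8:7]=0x0 ⇒ R0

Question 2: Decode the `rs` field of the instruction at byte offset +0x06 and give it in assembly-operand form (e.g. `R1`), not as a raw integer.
off 0x06: read fb 80 as big → 0xfb80
  op=0xfb80>>11=0x1f ⇒ eor (RR)
  rd@[10:9]=0x1 ⇒ R1
  rs@[8:7]=0x3 ⇒ R3

R3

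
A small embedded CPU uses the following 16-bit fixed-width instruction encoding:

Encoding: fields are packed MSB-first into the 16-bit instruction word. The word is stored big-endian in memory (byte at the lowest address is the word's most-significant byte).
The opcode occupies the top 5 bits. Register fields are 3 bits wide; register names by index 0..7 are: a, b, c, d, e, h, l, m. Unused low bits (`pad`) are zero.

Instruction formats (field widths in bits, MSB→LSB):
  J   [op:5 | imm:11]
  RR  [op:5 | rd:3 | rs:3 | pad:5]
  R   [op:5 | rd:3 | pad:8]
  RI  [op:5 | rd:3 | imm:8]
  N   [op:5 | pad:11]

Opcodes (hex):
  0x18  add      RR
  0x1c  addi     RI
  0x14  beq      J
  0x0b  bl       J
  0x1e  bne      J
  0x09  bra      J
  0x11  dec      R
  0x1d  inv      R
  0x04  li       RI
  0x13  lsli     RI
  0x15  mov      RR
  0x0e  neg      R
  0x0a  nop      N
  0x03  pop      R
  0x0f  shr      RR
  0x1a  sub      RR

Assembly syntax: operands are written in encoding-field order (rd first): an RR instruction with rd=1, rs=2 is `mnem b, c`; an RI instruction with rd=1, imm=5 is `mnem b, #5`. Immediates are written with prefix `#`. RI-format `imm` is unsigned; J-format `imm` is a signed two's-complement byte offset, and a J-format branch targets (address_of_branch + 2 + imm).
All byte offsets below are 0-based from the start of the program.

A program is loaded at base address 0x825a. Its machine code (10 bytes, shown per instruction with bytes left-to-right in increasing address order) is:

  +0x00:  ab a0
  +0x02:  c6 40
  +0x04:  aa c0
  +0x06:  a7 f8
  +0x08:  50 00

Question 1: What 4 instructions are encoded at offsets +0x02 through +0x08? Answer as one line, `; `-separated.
add l, c; mov c, l; beq #-8; nop

[02] c6 40 → 0xc640
  top 5b → 0x18 → add [RR]
  [10:8] rd=6 = l
  [7:5] rs=2 = c
[04] aa c0 → 0xaac0
  top 5b → 0x15 → mov [RR]
  [10:8] rd=2 = c
  [7:5] rs=6 = l
[06] a7 f8 → 0xa7f8
  top 5b → 0x14 → beq [J]
  [10:0] imm=2040 (s11→-8) = #-8
[08] 50 00 → 0x5000
  top 5b → 0xa → nop [N]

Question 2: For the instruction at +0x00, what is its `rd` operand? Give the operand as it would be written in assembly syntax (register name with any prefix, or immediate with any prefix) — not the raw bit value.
d

off 0x00: read ab a0 as big → 0xaba0
  opcode bits[15:11]=0x15: mov/RR
  [10:8] rd=3 = d
  [7:5] rs=5 = h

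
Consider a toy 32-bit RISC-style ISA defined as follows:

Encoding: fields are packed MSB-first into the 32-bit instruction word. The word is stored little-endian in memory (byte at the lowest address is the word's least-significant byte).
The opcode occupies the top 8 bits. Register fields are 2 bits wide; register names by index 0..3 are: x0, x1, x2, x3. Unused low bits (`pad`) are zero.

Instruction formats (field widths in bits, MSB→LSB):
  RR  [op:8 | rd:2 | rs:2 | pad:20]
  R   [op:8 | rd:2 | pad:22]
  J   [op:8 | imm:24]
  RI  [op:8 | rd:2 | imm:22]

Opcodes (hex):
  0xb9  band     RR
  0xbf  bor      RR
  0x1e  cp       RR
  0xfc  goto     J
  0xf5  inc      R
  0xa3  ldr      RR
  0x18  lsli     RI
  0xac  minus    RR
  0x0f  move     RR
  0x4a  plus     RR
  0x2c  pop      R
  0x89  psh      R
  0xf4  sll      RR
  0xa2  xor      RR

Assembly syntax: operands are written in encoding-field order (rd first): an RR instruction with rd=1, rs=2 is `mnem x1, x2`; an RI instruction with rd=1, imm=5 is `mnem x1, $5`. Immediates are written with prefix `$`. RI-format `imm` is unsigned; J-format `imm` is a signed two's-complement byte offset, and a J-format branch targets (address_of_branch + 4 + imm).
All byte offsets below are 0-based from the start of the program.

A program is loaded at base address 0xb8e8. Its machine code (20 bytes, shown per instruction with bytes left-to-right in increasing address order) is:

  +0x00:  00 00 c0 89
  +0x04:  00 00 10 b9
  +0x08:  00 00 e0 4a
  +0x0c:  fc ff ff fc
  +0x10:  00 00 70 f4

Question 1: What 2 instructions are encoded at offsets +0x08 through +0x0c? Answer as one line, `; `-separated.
+0x08: 00 00 e0 4a ⇒ word 0x4ae00000 (little)
  top 8b → 0x4a → plus [RR]
  rd@[23:22]=0x3 ⇒ x3
  rs@[21:20]=0x2 ⇒ x2
+0x0c: fc ff ff fc ⇒ word 0xfcfffffc (little)
  top 8b → 0xfc → goto [J]
  imm@[23:0]=0xfffffc (s24→-4) ⇒ $-4

plus x3, x2; goto $-4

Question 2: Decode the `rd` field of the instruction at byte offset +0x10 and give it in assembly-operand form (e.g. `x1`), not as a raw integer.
x1

[10] 00 00 70 f4 → 0xf4700000
  op=0xf4700000>>24=0xf4 ⇒ sll (RR)
  rd: (w>>22)&0x3=0x1 → x1
  rs: (w>>20)&0x3=0x3 → x3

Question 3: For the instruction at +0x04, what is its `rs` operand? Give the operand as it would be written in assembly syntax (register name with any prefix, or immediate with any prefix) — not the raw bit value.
off 0x04: read 00 00 10 b9 as little → 0xb9100000
  op=0xb9100000>>24=0xb9 ⇒ band (RR)
  rd@[23:22]=0x0 ⇒ x0
  rs@[21:20]=0x1 ⇒ x1

x1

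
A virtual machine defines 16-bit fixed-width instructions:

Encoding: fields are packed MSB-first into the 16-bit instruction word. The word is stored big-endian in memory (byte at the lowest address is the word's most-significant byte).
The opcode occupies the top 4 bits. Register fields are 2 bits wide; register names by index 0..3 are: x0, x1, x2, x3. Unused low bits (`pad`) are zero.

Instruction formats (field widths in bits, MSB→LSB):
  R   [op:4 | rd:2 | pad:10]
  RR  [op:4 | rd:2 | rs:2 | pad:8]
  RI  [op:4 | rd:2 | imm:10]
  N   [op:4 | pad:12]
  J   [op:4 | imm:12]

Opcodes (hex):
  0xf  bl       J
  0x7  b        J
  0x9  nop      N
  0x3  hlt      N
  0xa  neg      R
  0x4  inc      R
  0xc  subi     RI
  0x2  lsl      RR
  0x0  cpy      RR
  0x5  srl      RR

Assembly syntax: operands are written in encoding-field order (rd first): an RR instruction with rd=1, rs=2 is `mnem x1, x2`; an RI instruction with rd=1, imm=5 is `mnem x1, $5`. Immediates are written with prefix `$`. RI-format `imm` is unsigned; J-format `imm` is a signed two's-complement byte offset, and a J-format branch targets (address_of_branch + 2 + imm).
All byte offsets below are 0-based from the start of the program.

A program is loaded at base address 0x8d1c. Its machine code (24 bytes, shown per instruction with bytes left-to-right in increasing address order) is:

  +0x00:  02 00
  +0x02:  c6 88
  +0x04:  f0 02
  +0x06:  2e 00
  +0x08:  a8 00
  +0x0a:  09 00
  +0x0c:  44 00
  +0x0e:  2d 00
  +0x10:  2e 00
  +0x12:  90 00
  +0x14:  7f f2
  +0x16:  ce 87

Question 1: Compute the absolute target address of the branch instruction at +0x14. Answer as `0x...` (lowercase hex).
0x8d24

off 0x14: read 7f f2 as big → 0x7ff2
  top 4b → 0x7 → b [J]
  imm@[11:0]=0xff2 (s12→-14) ⇒ $-14
  target = base 0x8d1c + off 0x14 + 2 + imm -14 = 0x8d24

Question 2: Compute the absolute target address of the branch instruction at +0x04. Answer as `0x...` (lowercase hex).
0x8d24

@+04  big-endian(f0 02) = 0xf002
  top 4b → 0xf → bl [J]
  [11:0] imm=2 = $2
  target = base 0x8d1c + off 0x04 + 2 + imm 2 = 0x8d24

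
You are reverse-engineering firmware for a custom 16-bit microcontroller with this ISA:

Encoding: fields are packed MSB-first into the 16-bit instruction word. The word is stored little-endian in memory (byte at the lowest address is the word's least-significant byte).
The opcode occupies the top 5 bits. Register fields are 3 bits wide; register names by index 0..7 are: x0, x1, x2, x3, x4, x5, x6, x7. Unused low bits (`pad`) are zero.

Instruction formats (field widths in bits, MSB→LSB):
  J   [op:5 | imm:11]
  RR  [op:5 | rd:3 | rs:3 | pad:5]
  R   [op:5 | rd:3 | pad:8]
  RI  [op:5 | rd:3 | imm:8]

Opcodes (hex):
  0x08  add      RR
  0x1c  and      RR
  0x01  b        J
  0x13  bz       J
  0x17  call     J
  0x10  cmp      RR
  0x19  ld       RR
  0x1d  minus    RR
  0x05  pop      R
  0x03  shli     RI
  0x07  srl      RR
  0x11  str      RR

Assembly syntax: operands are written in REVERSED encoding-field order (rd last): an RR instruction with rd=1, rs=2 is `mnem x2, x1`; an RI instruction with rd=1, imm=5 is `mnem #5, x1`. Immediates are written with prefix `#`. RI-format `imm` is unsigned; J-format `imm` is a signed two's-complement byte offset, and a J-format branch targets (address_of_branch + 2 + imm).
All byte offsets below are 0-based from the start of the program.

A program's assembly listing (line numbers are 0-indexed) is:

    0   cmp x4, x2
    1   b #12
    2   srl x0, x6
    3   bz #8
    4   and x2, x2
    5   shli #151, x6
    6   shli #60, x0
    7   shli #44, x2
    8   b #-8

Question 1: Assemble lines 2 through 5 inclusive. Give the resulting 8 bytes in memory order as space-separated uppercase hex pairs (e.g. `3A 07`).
00 3E 08 98 40 E2 97 1E

2. srl fields op=0x7:5|rd=6:3|rs=0:3|pad=0:5 → word 3e00h → 00 3e
3. bz fields op=0x13:5|imm=8:11 → word 9808h → 08 98
4. and fields op=0x1c:5|rd=2:3|rs=2:3|pad=0:5 → word e240h → 40 e2
5. shli fields op=0x3:5|rd=6:3|imm=151:8 → word 1e97h → 97 1e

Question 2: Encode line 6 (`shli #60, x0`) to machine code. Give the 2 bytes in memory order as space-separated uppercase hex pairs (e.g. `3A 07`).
line 6 (shli): pack op=0x3:5|rd=0:3|imm=60:8 = 0x183c; little→ 3c 18

3C 18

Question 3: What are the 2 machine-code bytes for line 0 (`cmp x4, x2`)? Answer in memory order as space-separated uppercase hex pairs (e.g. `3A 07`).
L0: cmp op=0x10:5|rd=2:3|rs=4:3|pad=0:5 ⇒ 0x8280 ⇒ little 80 82

80 82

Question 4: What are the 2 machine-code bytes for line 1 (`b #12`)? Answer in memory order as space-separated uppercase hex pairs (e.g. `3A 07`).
0C 08

1. b fields op=0x1:5|imm=12:11 → word 080ch → 0c 08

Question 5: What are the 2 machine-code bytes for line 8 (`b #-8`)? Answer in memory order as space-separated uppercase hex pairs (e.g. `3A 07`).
line 8 (b): pack op=0x1:5|imm=-8:11 = 0x0ff8; little→ f8 0f

F8 0F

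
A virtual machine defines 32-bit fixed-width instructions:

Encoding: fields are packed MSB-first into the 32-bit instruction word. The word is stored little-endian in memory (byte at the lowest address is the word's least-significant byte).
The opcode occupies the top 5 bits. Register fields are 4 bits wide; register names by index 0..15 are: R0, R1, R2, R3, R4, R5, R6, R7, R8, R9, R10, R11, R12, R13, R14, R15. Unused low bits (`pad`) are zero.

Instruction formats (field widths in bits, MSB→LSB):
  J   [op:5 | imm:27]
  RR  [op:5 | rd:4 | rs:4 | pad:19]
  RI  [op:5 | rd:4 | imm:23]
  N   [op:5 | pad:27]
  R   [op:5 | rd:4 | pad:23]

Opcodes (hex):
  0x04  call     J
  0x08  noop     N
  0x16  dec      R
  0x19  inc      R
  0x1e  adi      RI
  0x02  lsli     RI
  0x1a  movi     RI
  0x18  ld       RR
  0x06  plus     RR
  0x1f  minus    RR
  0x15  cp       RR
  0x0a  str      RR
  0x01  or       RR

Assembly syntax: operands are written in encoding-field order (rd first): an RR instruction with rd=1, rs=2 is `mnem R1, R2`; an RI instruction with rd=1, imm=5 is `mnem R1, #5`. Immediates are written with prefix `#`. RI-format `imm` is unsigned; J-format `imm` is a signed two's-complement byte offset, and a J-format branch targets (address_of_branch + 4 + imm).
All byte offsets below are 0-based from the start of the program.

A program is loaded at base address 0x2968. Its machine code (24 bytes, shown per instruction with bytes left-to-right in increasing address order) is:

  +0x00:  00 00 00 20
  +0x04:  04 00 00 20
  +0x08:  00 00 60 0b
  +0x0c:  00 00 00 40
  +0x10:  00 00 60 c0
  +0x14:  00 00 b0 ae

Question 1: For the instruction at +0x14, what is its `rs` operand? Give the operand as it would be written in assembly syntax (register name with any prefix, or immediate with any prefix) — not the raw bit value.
@+14  little-endian(00 00 b0 ae) = 0xaeb00000
  opcode bits[31:27]=0x15: cp/RR
  [26:23] rd=13 = R13
  [22:19] rs=6 = R6

R6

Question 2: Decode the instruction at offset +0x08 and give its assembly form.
or R6, R12

@+08  little-endian(00 00 60 0b) = 0x0b600000
  op=0x0b600000>>27=0x1 ⇒ or (RR)
  rd@[26:23]=0x6 ⇒ R6
  rs@[22:19]=0xc ⇒ R12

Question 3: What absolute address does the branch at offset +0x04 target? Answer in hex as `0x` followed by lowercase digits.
off 0x04: read 04 00 00 20 as little → 0x20000004
  opcode bits[31:27]=0x4: call/J
  [26:0] imm=4 = #4
  target = base 0x2968 + off 0x04 + 4 + imm 4 = 0x2974

0x2974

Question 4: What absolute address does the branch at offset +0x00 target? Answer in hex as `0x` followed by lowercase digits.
[00] 00 00 00 20 → 0x20000000
  top 5b → 0x4 → call [J]
  imm@[26:0]=0x0 ⇒ #0
  target = base 0x2968 + off 0x00 + 4 + imm 0 = 0x296c

0x296c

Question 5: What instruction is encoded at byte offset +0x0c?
[0c] 00 00 00 40 → 0x40000000
  op=0x40000000>>27=0x8 ⇒ noop (N)

noop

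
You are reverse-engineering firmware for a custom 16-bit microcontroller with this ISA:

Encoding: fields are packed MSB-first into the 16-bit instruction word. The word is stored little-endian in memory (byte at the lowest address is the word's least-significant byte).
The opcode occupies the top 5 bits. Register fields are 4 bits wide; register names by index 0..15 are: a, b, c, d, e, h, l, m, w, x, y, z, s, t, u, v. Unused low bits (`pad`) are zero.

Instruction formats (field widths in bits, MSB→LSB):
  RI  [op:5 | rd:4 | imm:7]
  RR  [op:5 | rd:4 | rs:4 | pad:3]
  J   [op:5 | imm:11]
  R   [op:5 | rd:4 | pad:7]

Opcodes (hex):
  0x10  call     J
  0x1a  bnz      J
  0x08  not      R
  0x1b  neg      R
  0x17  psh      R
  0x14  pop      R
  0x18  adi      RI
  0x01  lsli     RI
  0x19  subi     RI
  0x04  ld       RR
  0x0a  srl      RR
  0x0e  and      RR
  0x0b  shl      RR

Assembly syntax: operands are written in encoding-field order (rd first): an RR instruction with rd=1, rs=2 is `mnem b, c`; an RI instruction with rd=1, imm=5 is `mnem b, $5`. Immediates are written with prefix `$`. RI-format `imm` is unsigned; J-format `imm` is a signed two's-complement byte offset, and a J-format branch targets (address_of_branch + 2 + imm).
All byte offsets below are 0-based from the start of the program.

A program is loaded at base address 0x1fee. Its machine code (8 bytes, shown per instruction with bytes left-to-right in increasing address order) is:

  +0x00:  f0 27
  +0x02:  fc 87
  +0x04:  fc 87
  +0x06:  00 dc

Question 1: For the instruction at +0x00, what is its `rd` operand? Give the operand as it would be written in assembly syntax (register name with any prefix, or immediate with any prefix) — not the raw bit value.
v

@+00  little-endian(f0 27) = 0x27f0
  opcode bits[15:11]=0x4: ld/RR
  [10:7] rd=15 = v
  [6:3] rs=14 = u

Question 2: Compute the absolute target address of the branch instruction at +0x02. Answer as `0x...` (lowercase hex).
0x1fee

[02] fc 87 → 0x87fc
  op=0x87fc>>11=0x10 ⇒ call (J)
  imm@[10:0]=0x7fc (s11→-4) ⇒ $-4
  target = base 0x1fee + off 0x02 + 2 + imm -4 = 0x1fee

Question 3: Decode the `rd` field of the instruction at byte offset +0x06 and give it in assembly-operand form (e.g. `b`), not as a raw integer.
w

+0x06: 00 dc ⇒ word 0xdc00 (little)
  opcode bits[15:11]=0x1b: neg/R
  [10:7] rd=8 = w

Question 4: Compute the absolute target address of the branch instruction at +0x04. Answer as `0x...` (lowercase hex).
0x1ff0

[04] fc 87 → 0x87fc
  top 5b → 0x10 → call [J]
  imm: (w>>0)&0x7ff=0x7fc (s11→-4) → $-4
  target = base 0x1fee + off 0x04 + 2 + imm -4 = 0x1ff0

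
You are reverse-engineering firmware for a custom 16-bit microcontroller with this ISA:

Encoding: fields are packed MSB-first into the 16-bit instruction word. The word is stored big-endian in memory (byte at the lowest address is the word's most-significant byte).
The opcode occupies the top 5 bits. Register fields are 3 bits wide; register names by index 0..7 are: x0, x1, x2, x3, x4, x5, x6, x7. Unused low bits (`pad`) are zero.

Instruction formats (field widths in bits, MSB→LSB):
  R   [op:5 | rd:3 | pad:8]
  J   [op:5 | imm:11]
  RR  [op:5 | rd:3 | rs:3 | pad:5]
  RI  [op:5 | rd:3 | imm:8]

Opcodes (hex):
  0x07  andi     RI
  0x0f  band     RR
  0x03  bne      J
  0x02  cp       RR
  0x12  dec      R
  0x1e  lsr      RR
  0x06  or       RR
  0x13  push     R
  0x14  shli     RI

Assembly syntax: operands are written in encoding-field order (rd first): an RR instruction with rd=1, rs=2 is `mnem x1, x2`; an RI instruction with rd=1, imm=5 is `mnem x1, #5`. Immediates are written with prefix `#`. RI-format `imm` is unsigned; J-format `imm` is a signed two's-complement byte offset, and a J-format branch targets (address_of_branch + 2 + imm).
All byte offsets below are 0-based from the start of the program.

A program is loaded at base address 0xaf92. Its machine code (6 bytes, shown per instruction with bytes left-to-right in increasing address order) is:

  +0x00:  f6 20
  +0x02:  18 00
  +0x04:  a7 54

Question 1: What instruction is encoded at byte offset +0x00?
lsr x6, x1

+0x00: f6 20 ⇒ word 0xf620 (big)
  top 5b → 0x1e → lsr [RR]
  rd@[10:8]=0x6 ⇒ x6
  rs@[7:5]=0x1 ⇒ x1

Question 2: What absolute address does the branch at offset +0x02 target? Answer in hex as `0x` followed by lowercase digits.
0xaf96

+0x02: 18 00 ⇒ word 0x1800 (big)
  opcode bits[15:11]=0x3: bne/J
  imm: (w>>0)&0x7ff=0x0 → #0
  target = base 0xaf92 + off 0x02 + 2 + imm 0 = 0xaf96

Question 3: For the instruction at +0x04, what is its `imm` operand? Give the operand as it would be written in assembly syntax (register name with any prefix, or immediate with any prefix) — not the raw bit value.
@+04  big-endian(a7 54) = 0xa754
  op=0xa754>>11=0x14 ⇒ shli (RI)
  [10:8] rd=7 = x7
  [7:0] imm=84 = #84

#84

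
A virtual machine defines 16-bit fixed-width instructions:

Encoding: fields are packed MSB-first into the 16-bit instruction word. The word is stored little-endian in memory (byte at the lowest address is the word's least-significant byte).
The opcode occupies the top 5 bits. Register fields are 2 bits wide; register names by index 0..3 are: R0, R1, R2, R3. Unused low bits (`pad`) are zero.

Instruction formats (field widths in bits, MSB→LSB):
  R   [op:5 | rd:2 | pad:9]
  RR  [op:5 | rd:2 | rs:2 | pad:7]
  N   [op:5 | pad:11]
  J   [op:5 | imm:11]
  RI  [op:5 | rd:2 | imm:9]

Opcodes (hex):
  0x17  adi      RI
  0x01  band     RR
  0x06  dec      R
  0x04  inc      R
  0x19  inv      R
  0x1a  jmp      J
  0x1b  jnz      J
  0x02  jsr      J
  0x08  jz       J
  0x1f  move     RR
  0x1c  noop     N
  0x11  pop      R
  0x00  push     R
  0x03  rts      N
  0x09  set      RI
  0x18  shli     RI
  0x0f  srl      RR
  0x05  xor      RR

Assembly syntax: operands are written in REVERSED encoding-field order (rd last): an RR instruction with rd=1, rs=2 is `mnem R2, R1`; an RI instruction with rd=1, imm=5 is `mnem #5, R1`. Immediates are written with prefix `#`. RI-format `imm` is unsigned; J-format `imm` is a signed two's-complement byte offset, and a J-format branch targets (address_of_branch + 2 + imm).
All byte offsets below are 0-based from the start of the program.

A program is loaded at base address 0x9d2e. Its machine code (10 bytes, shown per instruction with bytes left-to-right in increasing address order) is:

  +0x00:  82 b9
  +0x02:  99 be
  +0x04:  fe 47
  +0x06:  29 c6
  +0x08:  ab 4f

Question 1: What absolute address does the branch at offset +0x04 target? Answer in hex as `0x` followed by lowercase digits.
0x9d32

[04] fe 47 → 0x47fe
  op=0x47fe>>11=0x8 ⇒ jz (J)
  imm: (w>>0)&0x7ff=0x7fe (s11→-2) → #-2
  target = base 0x9d2e + off 0x04 + 2 + imm -2 = 0x9d32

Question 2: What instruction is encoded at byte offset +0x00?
@+00  little-endian(82 b9) = 0xb982
  top 5b → 0x17 → adi [RI]
  rd: (w>>9)&0x3=0x0 → R0
  imm: (w>>0)&0x1ff=0x182 → #386

adi #386, R0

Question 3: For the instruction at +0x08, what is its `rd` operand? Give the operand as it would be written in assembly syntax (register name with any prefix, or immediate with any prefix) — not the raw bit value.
R3

@+08  little-endian(ab 4f) = 0x4fab
  op=0x4fab>>11=0x9 ⇒ set (RI)
  [10:9] rd=3 = R3
  [8:0] imm=427 = #427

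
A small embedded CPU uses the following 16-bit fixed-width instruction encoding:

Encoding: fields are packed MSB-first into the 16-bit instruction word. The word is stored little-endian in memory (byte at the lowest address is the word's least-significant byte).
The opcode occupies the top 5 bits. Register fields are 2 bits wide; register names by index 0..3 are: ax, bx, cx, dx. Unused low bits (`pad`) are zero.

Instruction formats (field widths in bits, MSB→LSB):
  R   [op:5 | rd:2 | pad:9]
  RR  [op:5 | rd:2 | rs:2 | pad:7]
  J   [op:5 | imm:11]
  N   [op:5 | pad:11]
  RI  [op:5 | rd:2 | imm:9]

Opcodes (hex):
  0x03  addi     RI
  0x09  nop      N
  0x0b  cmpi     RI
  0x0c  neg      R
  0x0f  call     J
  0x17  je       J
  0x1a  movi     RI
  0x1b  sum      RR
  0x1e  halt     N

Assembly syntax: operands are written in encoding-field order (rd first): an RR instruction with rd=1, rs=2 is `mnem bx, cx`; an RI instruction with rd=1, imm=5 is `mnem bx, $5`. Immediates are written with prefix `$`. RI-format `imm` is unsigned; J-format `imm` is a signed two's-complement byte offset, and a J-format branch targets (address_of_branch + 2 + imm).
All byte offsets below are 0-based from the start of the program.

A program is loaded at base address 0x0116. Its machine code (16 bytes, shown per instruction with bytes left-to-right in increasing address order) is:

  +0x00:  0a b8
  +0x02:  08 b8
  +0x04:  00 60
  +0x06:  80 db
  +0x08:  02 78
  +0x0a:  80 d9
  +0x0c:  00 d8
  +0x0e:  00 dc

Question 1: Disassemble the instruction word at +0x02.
je $8

@+02  little-endian(08 b8) = 0xb808
  top 5b → 0x17 → je [J]
  [10:0] imm=8 = $8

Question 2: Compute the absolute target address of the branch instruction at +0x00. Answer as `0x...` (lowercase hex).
[00] 0a b8 → 0xb80a
  op=0xb80a>>11=0x17 ⇒ je (J)
  imm: (w>>0)&0x7ff=0xa → $10
  target = base 0x0116 + off 0x00 + 2 + imm 10 = 0x0122

0x0122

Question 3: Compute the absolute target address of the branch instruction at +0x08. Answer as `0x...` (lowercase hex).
+0x08: 02 78 ⇒ word 0x7802 (little)
  op=0x7802>>11=0xf ⇒ call (J)
  [10:0] imm=2 = $2
  target = base 0x0116 + off 0x08 + 2 + imm 2 = 0x0122

0x0122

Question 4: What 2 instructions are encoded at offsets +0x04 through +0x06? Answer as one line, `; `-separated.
+0x04: 00 60 ⇒ word 0x6000 (little)
  opcode bits[15:11]=0xc: neg/R
  rd@[10:9]=0x0 ⇒ ax
+0x06: 80 db ⇒ word 0xdb80 (little)
  opcode bits[15:11]=0x1b: sum/RR
  rd@[10:9]=0x1 ⇒ bx
  rs@[8:7]=0x3 ⇒ dx

neg ax; sum bx, dx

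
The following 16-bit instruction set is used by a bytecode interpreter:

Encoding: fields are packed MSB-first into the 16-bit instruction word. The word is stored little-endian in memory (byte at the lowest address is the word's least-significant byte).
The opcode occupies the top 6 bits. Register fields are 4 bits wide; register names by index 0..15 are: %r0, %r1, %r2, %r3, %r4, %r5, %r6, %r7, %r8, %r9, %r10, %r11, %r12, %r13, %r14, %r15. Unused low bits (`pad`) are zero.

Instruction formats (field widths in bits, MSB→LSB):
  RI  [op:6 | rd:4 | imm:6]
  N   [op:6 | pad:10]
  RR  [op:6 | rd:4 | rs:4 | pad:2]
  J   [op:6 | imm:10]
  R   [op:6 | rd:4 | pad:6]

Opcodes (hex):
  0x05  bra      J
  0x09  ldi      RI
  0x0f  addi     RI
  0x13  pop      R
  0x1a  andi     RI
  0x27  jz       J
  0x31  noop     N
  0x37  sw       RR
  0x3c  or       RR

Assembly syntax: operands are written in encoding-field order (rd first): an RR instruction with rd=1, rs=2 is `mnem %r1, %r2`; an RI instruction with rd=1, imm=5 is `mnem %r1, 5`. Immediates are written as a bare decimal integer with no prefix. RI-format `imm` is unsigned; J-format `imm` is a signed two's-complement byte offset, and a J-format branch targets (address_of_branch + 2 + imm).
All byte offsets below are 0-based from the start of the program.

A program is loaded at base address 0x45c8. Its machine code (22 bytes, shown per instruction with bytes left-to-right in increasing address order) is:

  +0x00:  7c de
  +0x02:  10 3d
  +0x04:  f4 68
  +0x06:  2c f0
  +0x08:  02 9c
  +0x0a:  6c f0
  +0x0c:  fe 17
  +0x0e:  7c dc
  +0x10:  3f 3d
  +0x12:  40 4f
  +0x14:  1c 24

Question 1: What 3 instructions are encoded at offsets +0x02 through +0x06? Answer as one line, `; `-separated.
addi %r4, 16; andi %r3, 52; or %r0, %r11

off 0x02: read 10 3d as little → 0x3d10
  op=0x3d10>>10=0xf ⇒ addi (RI)
  rd: (w>>6)&0xf=0x4 → %r4
  imm: (w>>0)&0x3f=0x10 → 16
off 0x04: read f4 68 as little → 0x68f4
  op=0x68f4>>10=0x1a ⇒ andi (RI)
  rd: (w>>6)&0xf=0x3 → %r3
  imm: (w>>0)&0x3f=0x34 → 52
off 0x06: read 2c f0 as little → 0xf02c
  op=0xf02c>>10=0x3c ⇒ or (RR)
  rd: (w>>6)&0xf=0x0 → %r0
  rs: (w>>2)&0xf=0xb → %r11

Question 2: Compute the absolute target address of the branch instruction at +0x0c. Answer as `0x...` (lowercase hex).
@+0c  little-endian(fe 17) = 0x17fe
  top 6b → 0x5 → bra [J]
  imm: (w>>0)&0x3ff=0x3fe (s10→-2) → -2
  target = base 0x45c8 + off 0x0c + 2 + imm -2 = 0x45d4

0x45d4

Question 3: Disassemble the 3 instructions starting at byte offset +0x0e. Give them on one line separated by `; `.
@+0e  little-endian(7c dc) = 0xdc7c
  top 6b → 0x37 → sw [RR]
  [9:6] rd=1 = %r1
  [5:2] rs=15 = %r15
@+10  little-endian(3f 3d) = 0x3d3f
  top 6b → 0xf → addi [RI]
  [9:6] rd=4 = %r4
  [5:0] imm=63 = 63
@+12  little-endian(40 4f) = 0x4f40
  top 6b → 0x13 → pop [R]
  [9:6] rd=13 = %r13

sw %r1, %r15; addi %r4, 63; pop %r13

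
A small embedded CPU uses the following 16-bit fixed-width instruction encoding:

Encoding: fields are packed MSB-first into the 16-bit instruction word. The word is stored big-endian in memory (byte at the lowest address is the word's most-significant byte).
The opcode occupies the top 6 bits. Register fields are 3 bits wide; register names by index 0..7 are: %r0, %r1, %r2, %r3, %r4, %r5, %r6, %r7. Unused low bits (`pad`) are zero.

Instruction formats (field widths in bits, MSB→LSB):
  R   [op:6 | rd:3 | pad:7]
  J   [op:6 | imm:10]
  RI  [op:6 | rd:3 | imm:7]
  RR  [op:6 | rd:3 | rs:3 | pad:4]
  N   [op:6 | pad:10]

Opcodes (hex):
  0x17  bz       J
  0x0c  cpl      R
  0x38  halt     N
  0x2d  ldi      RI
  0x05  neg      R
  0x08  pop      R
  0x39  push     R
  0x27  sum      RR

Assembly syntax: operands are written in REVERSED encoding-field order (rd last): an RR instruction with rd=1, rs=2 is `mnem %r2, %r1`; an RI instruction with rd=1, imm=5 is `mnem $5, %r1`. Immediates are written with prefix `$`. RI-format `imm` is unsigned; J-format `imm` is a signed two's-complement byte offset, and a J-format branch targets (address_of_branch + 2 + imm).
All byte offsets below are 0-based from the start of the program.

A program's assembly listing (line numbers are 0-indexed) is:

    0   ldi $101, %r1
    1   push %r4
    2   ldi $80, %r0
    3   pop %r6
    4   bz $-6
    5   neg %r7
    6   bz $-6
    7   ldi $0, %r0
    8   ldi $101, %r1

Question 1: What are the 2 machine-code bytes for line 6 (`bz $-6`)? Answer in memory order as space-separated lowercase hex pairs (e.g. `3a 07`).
line 6 (bz): pack op=0x17:6|imm=-6:10 = 0x5ffa; big→ 5f fa

5f fa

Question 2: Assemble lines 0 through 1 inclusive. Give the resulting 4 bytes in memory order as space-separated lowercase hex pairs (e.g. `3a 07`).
line 0 (ldi): pack op=0x2d:6|rd=1:3|imm=101:7 = 0xb4e5; big→ b4 e5
line 1 (push): pack op=0x39:6|rd=4:3|pad=0:7 = 0xe600; big→ e6 00

b4 e5 e6 00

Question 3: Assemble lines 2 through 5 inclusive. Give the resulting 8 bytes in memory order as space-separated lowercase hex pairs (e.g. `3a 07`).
b4 50 23 00 5f fa 17 80

line 2 (ldi): pack op=0x2d:6|rd=0:3|imm=80:7 = 0xb450; big→ b4 50
line 3 (pop): pack op=0x8:6|rd=6:3|pad=0:7 = 0x2300; big→ 23 00
line 4 (bz): pack op=0x17:6|imm=-6:10 = 0x5ffa; big→ 5f fa
line 5 (neg): pack op=0x5:6|rd=7:3|pad=0:7 = 0x1780; big→ 17 80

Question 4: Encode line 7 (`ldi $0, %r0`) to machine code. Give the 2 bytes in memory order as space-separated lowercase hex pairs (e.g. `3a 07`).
line 7 (ldi): pack op=0x2d:6|rd=0:3|imm=0:7 = 0xb400; big→ b4 00

b4 00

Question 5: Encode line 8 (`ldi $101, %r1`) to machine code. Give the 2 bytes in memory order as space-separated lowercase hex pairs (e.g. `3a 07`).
b4 e5

L8: ldi op=0x2d:6|rd=1:3|imm=101:7 ⇒ 0xb4e5 ⇒ big b4 e5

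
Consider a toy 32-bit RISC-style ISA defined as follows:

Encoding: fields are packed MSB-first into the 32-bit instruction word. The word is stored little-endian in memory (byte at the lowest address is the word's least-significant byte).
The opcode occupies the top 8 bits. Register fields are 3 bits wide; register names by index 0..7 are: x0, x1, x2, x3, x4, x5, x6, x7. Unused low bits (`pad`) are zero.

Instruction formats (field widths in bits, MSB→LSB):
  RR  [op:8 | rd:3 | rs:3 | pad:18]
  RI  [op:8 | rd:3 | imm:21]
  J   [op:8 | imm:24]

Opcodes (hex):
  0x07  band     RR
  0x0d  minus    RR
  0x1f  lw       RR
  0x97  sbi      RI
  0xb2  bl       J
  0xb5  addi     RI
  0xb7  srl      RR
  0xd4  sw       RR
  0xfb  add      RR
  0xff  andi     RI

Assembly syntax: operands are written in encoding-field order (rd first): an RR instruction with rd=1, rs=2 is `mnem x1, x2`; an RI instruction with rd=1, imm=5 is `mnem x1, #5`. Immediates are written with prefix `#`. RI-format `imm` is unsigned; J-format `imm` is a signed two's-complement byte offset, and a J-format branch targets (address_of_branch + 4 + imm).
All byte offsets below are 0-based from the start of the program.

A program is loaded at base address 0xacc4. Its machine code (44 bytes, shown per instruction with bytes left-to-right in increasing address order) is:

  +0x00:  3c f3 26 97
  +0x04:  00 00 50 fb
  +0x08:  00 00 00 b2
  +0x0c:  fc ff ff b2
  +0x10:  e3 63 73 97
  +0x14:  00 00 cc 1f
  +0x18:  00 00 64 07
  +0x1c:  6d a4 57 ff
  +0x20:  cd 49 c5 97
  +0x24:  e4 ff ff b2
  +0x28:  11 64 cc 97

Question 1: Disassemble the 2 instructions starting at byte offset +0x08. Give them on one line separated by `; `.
bl #0; bl #-4

@+08  little-endian(00 00 00 b2) = 0xb2000000
  top 8b → 0xb2 → bl [J]
  [23:0] imm=0 = #0
@+0c  little-endian(fc ff ff b2) = 0xb2fffffc
  top 8b → 0xb2 → bl [J]
  [23:0] imm=16777212 (s24→-4) = #-4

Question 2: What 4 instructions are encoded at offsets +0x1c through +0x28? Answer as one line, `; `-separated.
[1c] 6d a4 57 ff → 0xff57a46d
  top 8b → 0xff → andi [RI]
  [23:21] rd=2 = x2
  [20:0] imm=1549421 = #1549421
[20] cd 49 c5 97 → 0x97c549cd
  top 8b → 0x97 → sbi [RI]
  [23:21] rd=6 = x6
  [20:0] imm=346573 = #346573
[24] e4 ff ff b2 → 0xb2ffffe4
  top 8b → 0xb2 → bl [J]
  [23:0] imm=16777188 (s24→-28) = #-28
[28] 11 64 cc 97 → 0x97cc6411
  top 8b → 0x97 → sbi [RI]
  [23:21] rd=6 = x6
  [20:0] imm=812049 = #812049

andi x2, #1549421; sbi x6, #346573; bl #-28; sbi x6, #812049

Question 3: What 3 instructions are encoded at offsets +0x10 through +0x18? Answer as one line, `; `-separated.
sbi x3, #1270755; lw x6, x3; band x3, x1

[10] e3 63 73 97 → 0x977363e3
  opcode bits[31:24]=0x97: sbi/RI
  rd: (w>>21)&0x7=0x3 → x3
  imm: (w>>0)&0x1fffff=0x1363e3 → #1270755
[14] 00 00 cc 1f → 0x1fcc0000
  opcode bits[31:24]=0x1f: lw/RR
  rd: (w>>21)&0x7=0x6 → x6
  rs: (w>>18)&0x7=0x3 → x3
[18] 00 00 64 07 → 0x07640000
  opcode bits[31:24]=0x7: band/RR
  rd: (w>>21)&0x7=0x3 → x3
  rs: (w>>18)&0x7=0x1 → x1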